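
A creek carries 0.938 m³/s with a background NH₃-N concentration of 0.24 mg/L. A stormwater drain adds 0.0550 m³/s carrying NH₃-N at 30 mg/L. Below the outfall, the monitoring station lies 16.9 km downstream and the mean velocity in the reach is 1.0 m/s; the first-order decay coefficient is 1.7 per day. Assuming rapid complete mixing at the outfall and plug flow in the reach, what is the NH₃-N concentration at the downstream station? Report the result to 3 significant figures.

Conservation of mass: C = (0.9380·0.2400 + 0.05500·30.00) / 0.9930 = 1.875/0.9930 = 1.888 mg/L.
Travel time t = 16.9·1000 / 1.0 = 16900 s = 4.694 h.
Applying C = C₀e^(−kt): 1.888 × 0.7171 = 1.354 mg/L.

1.35 mg/L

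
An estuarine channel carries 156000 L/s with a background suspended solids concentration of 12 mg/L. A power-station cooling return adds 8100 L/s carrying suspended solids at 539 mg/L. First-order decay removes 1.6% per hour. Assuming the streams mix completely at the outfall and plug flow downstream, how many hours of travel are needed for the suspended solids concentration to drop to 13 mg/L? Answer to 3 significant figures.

Mass balance: C = (156000·12.00 + 8100·539.0) / 164100 = 6238000/164100 = 38.01 mg/L.
1.6%/h lost → k = −ln(1 − 0.016) = 0.01613 h⁻¹.
38.01·exp(−k·t) = 13 → t = ln(38.01/13)/k = 239500 s = 66.52 h.

66.5 h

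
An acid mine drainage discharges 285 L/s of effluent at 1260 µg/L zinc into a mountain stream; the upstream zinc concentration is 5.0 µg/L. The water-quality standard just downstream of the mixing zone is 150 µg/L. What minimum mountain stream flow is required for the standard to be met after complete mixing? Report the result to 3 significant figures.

2180 L/s

Set C_mix = 150: (Q·5.000 + 285.0·1260) / (Q + 285.0) = 150
→ Q = 285.0·(1260 − 150)/(150 − 5.000) = 2182 L/s.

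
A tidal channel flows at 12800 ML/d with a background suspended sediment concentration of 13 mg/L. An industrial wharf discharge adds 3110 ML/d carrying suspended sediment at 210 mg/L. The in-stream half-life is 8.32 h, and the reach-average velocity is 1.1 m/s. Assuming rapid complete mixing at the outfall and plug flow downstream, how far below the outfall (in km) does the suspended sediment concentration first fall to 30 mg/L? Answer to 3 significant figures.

25.7 km

Conservation of mass: C = (12800·13.00 + 3110·210.0) / 15910 = 819500/15910 = 51.51 mg/L.
Half-life 8.32 h → k = ln 2 / 8.32 = 0.08331 h⁻¹ = 1.999 d⁻¹.
Set 51.51·exp(−k·t) = 30 → t = ln(51.51/30)/k = 23360 s = 6.488 h.
Distance = v·t = 1.1·23360 = 25690 m = 25.69 km.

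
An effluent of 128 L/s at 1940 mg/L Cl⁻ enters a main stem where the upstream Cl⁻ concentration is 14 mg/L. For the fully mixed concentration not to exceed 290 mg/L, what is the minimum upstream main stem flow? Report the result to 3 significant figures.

Set C_mix = 290: (Q·14.00 + 128.0·1940) / (Q + 128.0) = 290
→ Q = 128.0·(1940 − 290)/(290 − 14.00) = 765.2 L/s.

765 L/s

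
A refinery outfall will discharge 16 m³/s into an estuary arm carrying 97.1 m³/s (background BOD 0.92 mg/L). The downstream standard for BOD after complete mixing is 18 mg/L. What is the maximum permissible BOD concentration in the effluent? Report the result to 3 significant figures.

At the limit, (Qr·Cr + Qe·Cₑ)/(Qr + Qe) = 18:
Cₑ = (113.1·18 − 97.10·0.9200) / 16.00 = 121.7 mg/L.

122 mg/L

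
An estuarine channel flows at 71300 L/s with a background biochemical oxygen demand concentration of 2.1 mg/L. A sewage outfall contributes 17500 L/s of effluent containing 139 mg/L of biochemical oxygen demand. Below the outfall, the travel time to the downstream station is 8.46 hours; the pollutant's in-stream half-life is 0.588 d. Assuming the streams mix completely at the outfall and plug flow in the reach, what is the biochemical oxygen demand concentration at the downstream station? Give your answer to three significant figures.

19.2 mg/L

Flow-weighted average: C = (71300·2.100 + 17500·139.0) / 88800 = 2582000/88800 = 29.08 mg/L.
Half-life 0.588 d → k = ln 2 / 0.588 = 1.179 d⁻¹.
After decay, C = 29.08 × e^(−kt) = 29.08 × 0.6600 = 19.19 mg/L.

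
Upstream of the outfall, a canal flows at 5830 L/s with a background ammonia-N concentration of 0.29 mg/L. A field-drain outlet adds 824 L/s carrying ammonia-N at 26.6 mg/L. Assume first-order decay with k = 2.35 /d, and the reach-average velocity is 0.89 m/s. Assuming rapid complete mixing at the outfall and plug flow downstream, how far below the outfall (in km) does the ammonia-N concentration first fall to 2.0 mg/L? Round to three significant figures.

Flow-weighted average: C = (5830·0.2900 + 824.0·26.60) / 6654 = 23610/6654 = 3.548 mg/L.
Set 3.548·exp(−k·t) = 2.0 → t = ln(3.548/2.0)/k = 21080 s = 5.855 h.
Distance = v·t = 0.89·21080 = 18760 m = 18.76 km.

18.8 km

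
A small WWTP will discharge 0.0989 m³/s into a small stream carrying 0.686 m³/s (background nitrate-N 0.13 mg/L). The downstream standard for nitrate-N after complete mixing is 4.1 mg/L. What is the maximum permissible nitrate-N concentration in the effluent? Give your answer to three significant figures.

31.6 mg/L

At the limit, (Qr·Cr + Qe·Cₑ)/(Qr + Qe) = 4.1:
Cₑ = (0.7849·4.1 − 0.6860·0.1300) / 0.09890 = 31.64 mg/L.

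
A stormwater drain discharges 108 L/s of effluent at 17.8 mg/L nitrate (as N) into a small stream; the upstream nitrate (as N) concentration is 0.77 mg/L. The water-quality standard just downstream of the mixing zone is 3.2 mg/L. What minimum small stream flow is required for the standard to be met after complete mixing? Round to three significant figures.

649 L/s

Set C_mix = 3.2: (Q·0.7700 + 108.0·17.80) / (Q + 108.0) = 3.2
→ Q = 108.0·(17.80 − 3.2)/(3.2 − 0.7700) = 648.9 L/s.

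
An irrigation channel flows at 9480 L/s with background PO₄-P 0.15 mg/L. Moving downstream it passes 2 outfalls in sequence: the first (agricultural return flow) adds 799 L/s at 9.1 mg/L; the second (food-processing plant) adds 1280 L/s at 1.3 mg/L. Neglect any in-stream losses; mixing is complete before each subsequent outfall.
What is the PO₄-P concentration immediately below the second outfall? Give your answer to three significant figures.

After outfall 1: Q = 9480 + 799.0 = 10280 L/s; C = (9480·0.1500 + 799.0·9.100)/10280 = 0.8457 mg/L.
After outfall 2: Q = 10280 + 1280 = 11560 L/s; C = (10280·0.8457 + 1280·1.300)/11560 = 0.8960 mg/L.

0.896 mg/L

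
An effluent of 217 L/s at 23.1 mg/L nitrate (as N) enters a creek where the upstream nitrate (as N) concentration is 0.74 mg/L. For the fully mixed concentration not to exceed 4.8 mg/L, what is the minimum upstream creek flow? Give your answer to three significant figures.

978 L/s

Set C_mix = 4.8: (Q·0.7400 + 217.0·23.10) / (Q + 217.0) = 4.8
→ Q = 217.0·(23.10 − 4.8)/(4.8 − 0.7400) = 978.1 L/s.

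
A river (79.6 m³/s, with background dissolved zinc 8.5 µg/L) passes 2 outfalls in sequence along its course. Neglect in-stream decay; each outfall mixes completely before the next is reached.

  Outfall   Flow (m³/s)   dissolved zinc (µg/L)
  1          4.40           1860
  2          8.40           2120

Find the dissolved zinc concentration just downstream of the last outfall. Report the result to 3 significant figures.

After outfall 1: Q = 79.60 + 4.400 = 84.00 m³/s; C = (79.60·8.500 + 4.400·1860)/84.00 = 105.5 µg/L.
After outfall 2: Q = 84.00 + 8.400 = 92.40 m³/s; C = (84.00·105.5 + 8.400·2120)/92.40 = 288.6 µg/L.

289 µg/L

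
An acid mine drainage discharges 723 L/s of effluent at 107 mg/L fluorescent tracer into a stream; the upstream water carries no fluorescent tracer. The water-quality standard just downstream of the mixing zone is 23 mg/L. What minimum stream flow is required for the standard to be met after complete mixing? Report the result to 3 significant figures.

Set C_mix = 23: (Q·0 + 723.0·107.0) / (Q + 723.0) = 23
→ Q = 723.0·(107.0 − 23)/(23 − 0) = 2641 L/s.

2640 L/s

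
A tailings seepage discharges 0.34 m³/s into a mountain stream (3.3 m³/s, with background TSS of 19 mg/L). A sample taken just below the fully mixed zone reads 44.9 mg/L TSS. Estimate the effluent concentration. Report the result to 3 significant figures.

296 mg/L

Mass balance: 3.300·19.00 + 0.3400·Cₑ = 3.640·44.90
→ Cₑ = (3.640·44.90 − 3.300·19.00) / 0.3400 = 296.3 mg/L.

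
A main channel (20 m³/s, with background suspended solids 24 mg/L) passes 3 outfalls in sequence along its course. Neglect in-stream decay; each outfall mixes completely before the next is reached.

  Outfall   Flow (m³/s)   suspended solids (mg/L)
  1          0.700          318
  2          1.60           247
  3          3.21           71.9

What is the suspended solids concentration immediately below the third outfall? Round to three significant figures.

52.1 mg/L

Below outfall 1: Q → 20.70 m³/s, C = (20.00·24.00 + 0.7000·318.0)/20.70 = 33.94 mg/L.
Below outfall 2: Q → 22.30 m³/s, C = (20.70·33.94 + 1.600·247.0)/22.30 = 49.23 mg/L.
Below outfall 3: Q → 25.51 m³/s, C = (22.30·49.23 + 3.210·71.90)/25.51 = 52.08 mg/L.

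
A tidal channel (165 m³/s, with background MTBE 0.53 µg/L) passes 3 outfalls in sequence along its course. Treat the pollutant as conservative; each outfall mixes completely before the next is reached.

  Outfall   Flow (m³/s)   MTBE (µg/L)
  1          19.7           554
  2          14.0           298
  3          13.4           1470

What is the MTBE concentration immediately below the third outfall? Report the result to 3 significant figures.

164 µg/L

Below outfall 1: Q → 184.7 m³/s, C = (165.0·0.5300 + 19.70·554.0)/184.7 = 59.56 µg/L.
Below outfall 2: Q → 198.7 m³/s, C = (184.7·59.56 + 14.00·298.0)/198.7 = 76.36 µg/L.
Below outfall 3: Q → 212.1 m³/s, C = (198.7·76.36 + 13.40·1470)/212.1 = 164.4 µg/L.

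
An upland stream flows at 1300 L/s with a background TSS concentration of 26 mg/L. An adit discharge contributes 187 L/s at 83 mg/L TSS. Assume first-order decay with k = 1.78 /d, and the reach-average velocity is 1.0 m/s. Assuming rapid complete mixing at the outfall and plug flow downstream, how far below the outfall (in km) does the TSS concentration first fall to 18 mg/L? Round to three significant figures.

Flow-weighted average: C = (1300·26.00 + 187.0·83.00) / 1487 = 49320/1487 = 33.17 mg/L.
Set 33.17·exp(−k·t) = 18 → t = ln(33.17/18)/k = 29670 s = 8.241 h.
Distance = v·t = 1.0·29670 = 29670 m = 29.67 km.

29.7 km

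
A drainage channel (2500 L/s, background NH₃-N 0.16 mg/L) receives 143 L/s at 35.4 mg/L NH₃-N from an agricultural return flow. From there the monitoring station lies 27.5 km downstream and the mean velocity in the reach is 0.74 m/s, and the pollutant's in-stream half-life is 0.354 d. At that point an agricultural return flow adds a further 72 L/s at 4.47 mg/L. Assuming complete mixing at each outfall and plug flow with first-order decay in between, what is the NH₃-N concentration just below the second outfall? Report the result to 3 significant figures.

0.985 mg/L

Mixed concentration C = ΣQC/ΣQ = (2500·0.1600 + 143.0·35.40) / 2643 = 5462/2643 = 2.067 mg/L; combined flow 2643 L/s.
Travel time t = 27.5·1000 / 0.74 = 37160 s = 10.32 h.
Half-life 0.354 d → k = ln 2 / 0.354 = 1.958 d⁻¹.
Decay over the reach: 2.067·exp(−kt) = 2.067·0.4308 = 0.8903 mg/L.
At the second outfall, C = (2643·0.8903 + 72.00·4.470) / (2643 + 72.00) = 0.9852 mg/L.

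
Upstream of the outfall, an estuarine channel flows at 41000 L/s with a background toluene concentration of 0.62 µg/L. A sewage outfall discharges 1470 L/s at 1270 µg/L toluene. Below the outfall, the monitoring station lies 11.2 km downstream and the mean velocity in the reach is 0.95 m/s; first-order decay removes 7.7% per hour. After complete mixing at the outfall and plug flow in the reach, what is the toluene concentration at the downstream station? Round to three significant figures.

Mixed concentration C = ΣQC/ΣQ = (41000·0.6200 + 1470·1270) / 42470 = 1892000/42470 = 44.56 µg/L.
Travel time t = 11.2·1000 / 0.95 = 11790 s = 3.275 h.
7.7%/h lost → k = −ln(1 − 0.077) = 0.08013 h⁻¹.
Decay over the reach: 44.56·exp(−kt) = 44.56·0.7692 = 34.27 µg/L.

34.3 µg/L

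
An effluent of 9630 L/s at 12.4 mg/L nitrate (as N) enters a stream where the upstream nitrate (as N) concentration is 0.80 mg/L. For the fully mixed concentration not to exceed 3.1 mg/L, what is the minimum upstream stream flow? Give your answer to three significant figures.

Set C_mix = 3.1: (Q·0.8000 + 9630·12.40) / (Q + 9630) = 3.1
→ Q = 9630·(12.40 − 3.1)/(3.1 − 0.8000) = 38940 L/s.

38900 L/s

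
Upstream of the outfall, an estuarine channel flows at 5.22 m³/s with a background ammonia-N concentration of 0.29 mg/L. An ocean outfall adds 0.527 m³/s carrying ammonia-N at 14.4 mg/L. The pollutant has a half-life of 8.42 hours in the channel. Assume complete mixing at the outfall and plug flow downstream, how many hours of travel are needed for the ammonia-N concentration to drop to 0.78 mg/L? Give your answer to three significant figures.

Mass balance: C = (5.220·0.2900 + 0.5270·14.40) / 5.747 = 9.103/5.747 = 1.584 mg/L.
Half-life 8.42 h → k = ln 2 / 8.42 = 0.08232 h⁻¹ = 1.976 d⁻¹.
1.584·exp(−k·t) = 0.78 → t = ln(1.584/0.78)/k = 30980 s = 8.605 h.

8.60 h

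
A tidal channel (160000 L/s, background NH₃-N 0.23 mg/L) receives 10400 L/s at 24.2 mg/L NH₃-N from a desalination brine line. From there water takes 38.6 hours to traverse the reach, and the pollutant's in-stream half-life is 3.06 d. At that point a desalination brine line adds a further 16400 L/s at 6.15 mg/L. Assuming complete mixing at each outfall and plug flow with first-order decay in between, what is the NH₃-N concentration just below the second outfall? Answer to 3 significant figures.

Conservation of mass: C = (160000·0.2300 + 10400·24.20) / 170400 = 288500/170400 = 1.693 mg/L; combined flow 170400 L/s.
Half-life 3.06 d → k = ln 2 / 3.06 = 0.2265 d⁻¹.
Decay over the reach: 1.693·exp(−kt) = 1.693·0.6947 = 1.176 mg/L.
Second outfall: C = (170400·1.176 + 16400·6.150)/186800 = 1.613 mg/L.

1.61 mg/L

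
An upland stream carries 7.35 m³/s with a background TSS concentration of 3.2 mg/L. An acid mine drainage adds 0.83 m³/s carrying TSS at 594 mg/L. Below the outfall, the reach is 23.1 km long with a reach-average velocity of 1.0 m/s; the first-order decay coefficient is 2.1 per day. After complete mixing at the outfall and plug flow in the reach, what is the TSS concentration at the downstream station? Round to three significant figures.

36.0 mg/L

Mass balance: C = (7.350·3.200 + 0.8300·594.0) / 8.180 = 516.5/8.180 = 63.15 mg/L.
Travel time t = 23.1·1000 / 1.0 = 23100 s = 6.417 h.
First-order decay: C = 63.15·exp(−k·t) = 63.15·0.5704 = 36.02 mg/L.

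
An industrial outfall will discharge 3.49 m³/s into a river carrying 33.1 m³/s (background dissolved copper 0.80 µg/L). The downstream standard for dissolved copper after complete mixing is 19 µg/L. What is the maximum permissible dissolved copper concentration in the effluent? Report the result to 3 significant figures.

192 µg/L

At the limit, (Qr·Cr + Qe·Cₑ)/(Qr + Qe) = 19:
Cₑ = (36.59·19 − 33.10·0.8000) / 3.490 = 191.6 µg/L.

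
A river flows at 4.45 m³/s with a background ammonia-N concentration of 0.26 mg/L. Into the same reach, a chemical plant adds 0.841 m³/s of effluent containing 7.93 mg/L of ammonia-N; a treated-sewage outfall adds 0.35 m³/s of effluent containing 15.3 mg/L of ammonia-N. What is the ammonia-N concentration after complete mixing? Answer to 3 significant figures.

2.34 mg/L

After mixing, C = (4.450·0.2600 + 0.8410·7.930 + 0.3500·15.30) / 5.641 = 13.18/5.641 = 2.337 mg/L.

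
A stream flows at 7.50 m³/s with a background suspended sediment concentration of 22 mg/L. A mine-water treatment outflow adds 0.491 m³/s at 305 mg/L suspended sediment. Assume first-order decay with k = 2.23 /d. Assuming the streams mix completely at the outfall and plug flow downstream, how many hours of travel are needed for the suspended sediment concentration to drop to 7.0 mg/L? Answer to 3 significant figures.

18.6 h

After mixing, C = (7.500·22.00 + 0.4910·305.0) / 7.991 = 314.8/7.991 = 39.39 mg/L.
39.39·exp(−k·t) = 7.0 → t = ln(39.39/7.0)/k = 66930 s = 18.59 h.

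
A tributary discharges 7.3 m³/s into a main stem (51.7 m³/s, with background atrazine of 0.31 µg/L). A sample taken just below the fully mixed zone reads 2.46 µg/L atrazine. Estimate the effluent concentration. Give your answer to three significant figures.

17.7 µg/L

Mass balance: 51.70·0.3100 + 7.300·Cₑ = 59.00·2.460
→ Cₑ = (59.00·2.460 − 51.70·0.3100) / 7.300 = 17.69 µg/L.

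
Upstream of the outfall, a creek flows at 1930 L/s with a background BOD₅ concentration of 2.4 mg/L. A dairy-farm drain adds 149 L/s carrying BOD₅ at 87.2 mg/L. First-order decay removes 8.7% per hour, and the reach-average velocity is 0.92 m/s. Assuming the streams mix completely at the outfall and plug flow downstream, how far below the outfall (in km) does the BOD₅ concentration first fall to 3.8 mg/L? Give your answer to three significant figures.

Conservation of mass: C = (1930·2.400 + 149.0·87.20) / 2079 = 17620/2079 = 8.478 mg/L.
8.7%/h lost → k = −ln(1 − 0.087) = 0.09102 h⁻¹.
Set 8.478·exp(−k·t) = 3.8 → t = ln(8.478/3.8)/k = 31740 s = 8.816 h.
Distance = v·t = 0.92·31740 = 29200 m = 29.20 km.

29.2 km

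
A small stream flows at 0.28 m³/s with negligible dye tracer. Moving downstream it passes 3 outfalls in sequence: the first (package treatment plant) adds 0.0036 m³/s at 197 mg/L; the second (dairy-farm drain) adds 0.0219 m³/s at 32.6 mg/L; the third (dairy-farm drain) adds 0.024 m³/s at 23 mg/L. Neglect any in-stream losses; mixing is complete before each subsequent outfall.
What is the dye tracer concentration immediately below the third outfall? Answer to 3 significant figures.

5.99 mg/L

Below outfall 1: Q → 0.2836 m³/s, C = (0.2800·0 + 0.003600·197.0)/0.2836 = 2.501 mg/L.
Below outfall 2: Q → 0.3055 m³/s, C = (0.2836·2.501 + 0.02190·32.60)/0.3055 = 4.658 mg/L.
Below outfall 3: Q → 0.3295 m³/s, C = (0.3055·4.658 + 0.02400·23.00)/0.3295 = 5.994 mg/L.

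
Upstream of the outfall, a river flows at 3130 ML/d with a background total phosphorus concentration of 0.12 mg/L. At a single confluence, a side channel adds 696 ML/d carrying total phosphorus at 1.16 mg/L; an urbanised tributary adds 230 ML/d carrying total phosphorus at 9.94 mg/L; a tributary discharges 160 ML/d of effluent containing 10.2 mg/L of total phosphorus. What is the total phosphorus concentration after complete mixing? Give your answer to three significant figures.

Mixed concentration C = ΣQC/ΣQ = (3130·0.1200 + 696.0·1.160 + 230.0·9.940 + 160.0·10.20) / 4216 = 5101/4216 = 1.210 mg/L.

1.21 mg/L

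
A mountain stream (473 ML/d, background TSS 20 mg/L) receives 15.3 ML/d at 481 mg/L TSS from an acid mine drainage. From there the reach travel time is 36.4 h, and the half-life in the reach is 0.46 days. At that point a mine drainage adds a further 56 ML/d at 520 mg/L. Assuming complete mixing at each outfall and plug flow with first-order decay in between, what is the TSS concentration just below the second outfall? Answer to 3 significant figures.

56.6 mg/L

Mass balance: C = (473.0·20.00 + 15.30·481.0) / 488.3 = 16820/488.3 = 34.44 mg/L; combined flow 488.3 ML/d.
Half-life 0.46 d → k = ln 2 / 0.46 = 1.507 d⁻¹.
Decay over the reach: 34.44·exp(−kt) = 34.44·0.1017 = 3.504 mg/L.
At the second outfall, C = (488.3·3.504 + 56.00·520.0) / (488.3 + 56.00) = 56.64 mg/L.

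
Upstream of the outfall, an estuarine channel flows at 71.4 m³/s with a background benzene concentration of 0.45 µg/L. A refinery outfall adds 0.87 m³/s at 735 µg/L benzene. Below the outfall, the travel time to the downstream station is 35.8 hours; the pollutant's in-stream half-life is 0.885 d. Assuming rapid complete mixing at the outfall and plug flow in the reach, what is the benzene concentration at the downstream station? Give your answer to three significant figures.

2.89 µg/L

Flow-weighted average: C = (71.40·0.4500 + 0.8700·735.0) / 72.27 = 671.6/72.27 = 9.293 µg/L.
Half-life 0.885 d → k = ln 2 / 0.885 = 0.7832 d⁻¹.
Applying C = C₀e^(−kt): 9.293 × 0.3109 = 2.889 µg/L.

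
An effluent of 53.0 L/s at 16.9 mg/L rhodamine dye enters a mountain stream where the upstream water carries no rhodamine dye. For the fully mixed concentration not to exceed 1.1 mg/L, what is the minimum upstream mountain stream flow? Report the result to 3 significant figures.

Set C_mix = 1.1: (Q·0 + 53.00·16.90) / (Q + 53.00) = 1.1
→ Q = 53.00·(16.90 − 1.1)/(1.1 − 0) = 761.3 L/s.

761 L/s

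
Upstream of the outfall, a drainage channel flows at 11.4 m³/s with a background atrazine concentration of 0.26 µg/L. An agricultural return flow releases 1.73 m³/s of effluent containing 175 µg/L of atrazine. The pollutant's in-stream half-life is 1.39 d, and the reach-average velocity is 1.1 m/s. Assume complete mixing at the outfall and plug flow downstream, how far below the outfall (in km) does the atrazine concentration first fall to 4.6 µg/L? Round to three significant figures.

After mixing, C = (11.40·0.2600 + 1.730·175.0) / 13.13 = 305.7/13.13 = 23.28 µg/L.
Half-life 1.39 d → k = ln 2 / 1.39 = 0.4987 d⁻¹.
Set 23.28·exp(−k·t) = 4.6 → t = ln(23.28/4.6)/k = 281000 s = 78.05 h.
Distance = v·t = 1.1·281000 = 309100 m = 309.1 km.

309 km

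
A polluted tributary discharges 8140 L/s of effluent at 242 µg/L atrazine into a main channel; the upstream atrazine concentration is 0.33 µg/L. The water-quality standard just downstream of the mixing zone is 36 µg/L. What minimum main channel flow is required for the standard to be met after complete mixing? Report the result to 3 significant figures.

47000 L/s

Set C_mix = 36: (Q·0.3300 + 8140·242.0) / (Q + 8140) = 36
→ Q = 8140·(242.0 − 36)/(36 − 0.3300) = 47010 L/s.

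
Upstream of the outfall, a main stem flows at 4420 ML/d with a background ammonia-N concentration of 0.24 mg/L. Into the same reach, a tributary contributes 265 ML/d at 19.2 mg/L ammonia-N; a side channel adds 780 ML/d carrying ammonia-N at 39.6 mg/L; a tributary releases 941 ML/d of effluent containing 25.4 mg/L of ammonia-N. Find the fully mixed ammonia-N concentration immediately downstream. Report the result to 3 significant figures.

Mixed concentration C = ΣQC/ΣQ = (4420·0.2400 + 265.0·19.20 + 780.0·39.60 + 941.0·25.40) / 6406 = 60940/6406 = 9.513 mg/L.

9.51 mg/L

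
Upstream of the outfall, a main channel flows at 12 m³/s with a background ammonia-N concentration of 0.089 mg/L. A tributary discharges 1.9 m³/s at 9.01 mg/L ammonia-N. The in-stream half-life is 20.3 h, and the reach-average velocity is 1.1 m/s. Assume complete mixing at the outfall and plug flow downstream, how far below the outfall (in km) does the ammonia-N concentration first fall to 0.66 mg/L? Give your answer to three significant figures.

79.4 km

After mixing, C = (12.00·0.08900 + 1.900·9.010) / 13.90 = 18.19/13.90 = 1.308 mg/L.
Half-life 20.3 h → k = ln 2 / 20.3 = 0.03415 h⁻¹ = 0.8195 d⁻¹.
Set 1.308·exp(−k·t) = 0.66 → t = ln(1.308/0.66)/k = 72150 s = 20.04 h.
Distance = v·t = 1.1·72150 = 79370 m = 79.37 km.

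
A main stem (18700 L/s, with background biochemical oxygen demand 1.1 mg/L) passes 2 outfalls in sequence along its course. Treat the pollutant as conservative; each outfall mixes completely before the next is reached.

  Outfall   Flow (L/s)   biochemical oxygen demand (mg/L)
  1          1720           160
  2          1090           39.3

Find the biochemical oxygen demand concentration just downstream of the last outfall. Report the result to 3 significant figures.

Outfall 1: combined Q = 20420 L/s; C = (18700·1.100 + 1720·160.0)/20420 = 14.48 mg/L.
Outfall 2: combined Q = 21510 L/s; C = (20420·14.48 + 1090·39.30)/21510 = 15.74 mg/L.

15.7 mg/L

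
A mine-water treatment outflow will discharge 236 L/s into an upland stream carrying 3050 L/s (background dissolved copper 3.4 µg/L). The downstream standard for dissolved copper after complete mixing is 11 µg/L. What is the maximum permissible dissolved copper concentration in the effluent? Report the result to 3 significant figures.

At the limit, (Qr·Cr + Qe·Cₑ)/(Qr + Qe) = 11:
Cₑ = (3286·11 − 3050·3.400) / 236.0 = 109.2 µg/L.

109 µg/L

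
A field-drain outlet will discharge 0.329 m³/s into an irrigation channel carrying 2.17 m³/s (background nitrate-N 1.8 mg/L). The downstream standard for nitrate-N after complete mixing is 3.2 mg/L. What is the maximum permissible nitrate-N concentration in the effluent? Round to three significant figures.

At the limit, (Qr·Cr + Qe·Cₑ)/(Qr + Qe) = 3.2:
Cₑ = (2.499·3.2 − 2.170·1.800) / 0.3290 = 12.43 mg/L.

12.4 mg/L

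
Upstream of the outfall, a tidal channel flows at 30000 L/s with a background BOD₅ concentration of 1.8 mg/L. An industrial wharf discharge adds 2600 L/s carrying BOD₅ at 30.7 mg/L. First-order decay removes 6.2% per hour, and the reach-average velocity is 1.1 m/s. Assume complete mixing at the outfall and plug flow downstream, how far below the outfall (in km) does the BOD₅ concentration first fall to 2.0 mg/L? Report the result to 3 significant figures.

After mixing, C = (30000·1.800 + 2600·30.70) / 32600 = 133800/32600 = 4.105 mg/L.
6.2%/h lost → k = −ln(1 − 0.062) = 0.06401 h⁻¹.
Set 4.105·exp(−k·t) = 2.0 → t = ln(4.105/2.0)/k = 40440 s = 11.23 h.
Distance = v·t = 1.1·40440 = 44490 m = 44.49 km.

44.5 km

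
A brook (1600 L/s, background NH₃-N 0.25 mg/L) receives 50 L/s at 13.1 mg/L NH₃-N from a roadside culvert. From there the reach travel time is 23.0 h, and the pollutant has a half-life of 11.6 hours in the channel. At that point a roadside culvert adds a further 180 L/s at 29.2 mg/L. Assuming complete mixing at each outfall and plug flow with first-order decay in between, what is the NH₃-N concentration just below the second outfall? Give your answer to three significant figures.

3.02 mg/L

Mass balance: C = (1600·0.2500 + 50.00·13.10) / 1650 = 1055/1650 = 0.6394 mg/L; combined flow 1650 L/s.
Half-life 11.6 h → k = ln 2 / 11.6 = 0.05975 h⁻¹ = 1.434 d⁻¹.
First-order decay: C = 0.6394·exp(−k·t) = 0.6394·0.2530 = 0.1618 mg/L.
Second outfall: C = (1650·0.1618 + 180.0·29.20)/1830 = 3.018 mg/L.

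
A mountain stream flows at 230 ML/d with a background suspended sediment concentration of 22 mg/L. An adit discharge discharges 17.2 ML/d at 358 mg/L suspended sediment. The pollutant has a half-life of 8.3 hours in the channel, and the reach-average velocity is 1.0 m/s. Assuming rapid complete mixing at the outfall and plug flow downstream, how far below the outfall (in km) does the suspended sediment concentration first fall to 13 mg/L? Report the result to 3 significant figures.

Mixed concentration C = ΣQC/ΣQ = (230.0·22.00 + 17.20·358.0) / 247.2 = 11220/247.2 = 45.38 mg/L.
Half-life 8.3 h → k = ln 2 / 8.3 = 0.08351 h⁻¹ = 2.004 d⁻¹.
Set 45.38·exp(−k·t) = 13 → t = ln(45.38/13)/k = 53890 s = 14.97 h.
Distance = v·t = 1.0·53890 = 53890 m = 53.89 km.

53.9 km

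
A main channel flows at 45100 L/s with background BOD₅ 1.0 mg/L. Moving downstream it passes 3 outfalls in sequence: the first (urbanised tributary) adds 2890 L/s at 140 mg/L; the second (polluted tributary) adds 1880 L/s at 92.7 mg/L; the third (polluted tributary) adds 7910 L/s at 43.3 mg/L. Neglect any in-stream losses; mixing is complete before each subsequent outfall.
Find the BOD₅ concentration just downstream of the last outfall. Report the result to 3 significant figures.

Outfall 1: combined Q = 47990 L/s; C = (45100·1.000 + 2890·140.0)/47990 = 9.371 mg/L.
Outfall 2: combined Q = 49870 L/s; C = (47990·9.371 + 1880·92.70)/49870 = 12.51 mg/L.
Outfall 3: combined Q = 57780 L/s; C = (49870·12.51 + 7910·43.30)/57780 = 16.73 mg/L.

16.7 mg/L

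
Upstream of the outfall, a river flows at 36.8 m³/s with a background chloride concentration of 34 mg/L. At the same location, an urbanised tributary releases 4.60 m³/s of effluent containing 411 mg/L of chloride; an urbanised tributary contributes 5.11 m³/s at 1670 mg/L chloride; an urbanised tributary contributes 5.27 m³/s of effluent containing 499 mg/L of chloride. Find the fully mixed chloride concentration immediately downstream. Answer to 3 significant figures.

Conservation of mass: C = (36.80·34.00 + 4.600·411.0 + 5.110·1670 + 5.270·499.0) / 51.78 = 14310/51.78 = 276.3 mg/L.

276 mg/L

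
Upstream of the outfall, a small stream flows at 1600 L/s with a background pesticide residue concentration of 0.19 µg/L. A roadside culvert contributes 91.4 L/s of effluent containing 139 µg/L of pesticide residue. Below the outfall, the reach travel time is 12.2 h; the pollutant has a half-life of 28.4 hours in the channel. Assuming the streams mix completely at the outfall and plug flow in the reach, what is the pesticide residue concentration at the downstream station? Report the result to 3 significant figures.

5.71 µg/L

Conservation of mass: C = (1600·0.1900 + 91.40·139.0) / 1691 = 13010/1691 = 7.691 µg/L.
Half-life 28.4 h → k = ln 2 / 28.4 = 0.02441 h⁻¹ = 0.5858 d⁻¹.
Applying C = C₀e^(−kt): 7.691 × 0.7425 = 5.710 µg/L.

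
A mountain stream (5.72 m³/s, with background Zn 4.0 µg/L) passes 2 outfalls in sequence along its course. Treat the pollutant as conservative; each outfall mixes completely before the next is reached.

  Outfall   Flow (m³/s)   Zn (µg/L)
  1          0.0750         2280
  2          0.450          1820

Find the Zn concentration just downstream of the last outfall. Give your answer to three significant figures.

162 µg/L

Outfall 1: combined Q = 5.795 m³/s; C = (5.720·4.000 + 0.07500·2280)/5.795 = 33.46 µg/L.
Outfall 2: combined Q = 6.245 m³/s; C = (5.795·33.46 + 0.4500·1820)/6.245 = 162.2 µg/L.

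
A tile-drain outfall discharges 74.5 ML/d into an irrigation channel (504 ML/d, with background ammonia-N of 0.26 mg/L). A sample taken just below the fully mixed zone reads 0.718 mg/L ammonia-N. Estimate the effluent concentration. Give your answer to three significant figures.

3.82 mg/L

Mass balance: 504.0·0.2600 + 74.50·Cₑ = 578.5·0.7180
→ Cₑ = (578.5·0.7180 − 504.0·0.2600) / 74.50 = 3.816 mg/L.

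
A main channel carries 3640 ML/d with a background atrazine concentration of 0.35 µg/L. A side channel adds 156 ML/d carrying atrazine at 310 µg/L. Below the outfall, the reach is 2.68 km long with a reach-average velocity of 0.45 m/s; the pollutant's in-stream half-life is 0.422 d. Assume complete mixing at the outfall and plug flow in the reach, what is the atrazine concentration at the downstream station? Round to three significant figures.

Mass balance: C = (3640·0.3500 + 156.0·310.0) / 3796 = 49630/3796 = 13.08 µg/L.
Travel time t = 2.68·1000 / 0.45 = 5956 s = 1.654 h.
Half-life 0.422 d → k = ln 2 / 0.422 = 1.643 d⁻¹.
Applying C = C₀e^(−kt): 13.08 × 0.8930 = 11.68 µg/L.

11.7 µg/L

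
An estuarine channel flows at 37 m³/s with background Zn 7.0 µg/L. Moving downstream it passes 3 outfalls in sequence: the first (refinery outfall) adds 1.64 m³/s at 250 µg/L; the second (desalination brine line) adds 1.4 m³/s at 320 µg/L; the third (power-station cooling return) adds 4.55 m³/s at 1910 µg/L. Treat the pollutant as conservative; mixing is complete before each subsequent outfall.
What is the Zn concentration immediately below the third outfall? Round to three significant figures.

After outfall 1: Q = 37.00 + 1.640 = 38.64 m³/s; C = (37.00·7.000 + 1.640·250.0)/38.64 = 17.31 µg/L.
After outfall 2: Q = 38.64 + 1.400 = 40.04 m³/s; C = (38.64·17.31 + 1.400·320.0)/40.04 = 27.90 µg/L.
After outfall 3: Q = 40.04 + 4.550 = 44.59 m³/s; C = (40.04·27.90 + 4.550·1910)/44.59 = 219.9 µg/L.

220 µg/L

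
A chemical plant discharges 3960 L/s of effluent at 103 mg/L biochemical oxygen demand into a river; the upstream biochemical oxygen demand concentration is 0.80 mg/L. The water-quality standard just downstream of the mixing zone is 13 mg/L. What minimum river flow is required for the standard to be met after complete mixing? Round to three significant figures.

Set C_mix = 13: (Q·0.8000 + 3960·103.0) / (Q + 3960) = 13
→ Q = 3960·(103.0 − 13)/(13 − 0.8000) = 29210 L/s.

29200 L/s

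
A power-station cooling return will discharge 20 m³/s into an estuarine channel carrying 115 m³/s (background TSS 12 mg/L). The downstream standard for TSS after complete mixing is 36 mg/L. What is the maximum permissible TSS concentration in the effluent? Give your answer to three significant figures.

At the limit, (Qr·Cr + Qe·Cₑ)/(Qr + Qe) = 36:
Cₑ = (135.0·36 − 115.0·12.00) / 20.00 = 174.0 mg/L.

174 mg/L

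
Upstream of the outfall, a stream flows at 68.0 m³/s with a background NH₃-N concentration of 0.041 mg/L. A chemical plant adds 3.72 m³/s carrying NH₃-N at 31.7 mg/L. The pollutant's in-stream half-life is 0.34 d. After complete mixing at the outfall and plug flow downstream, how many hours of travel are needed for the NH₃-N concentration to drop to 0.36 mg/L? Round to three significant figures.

Flow-weighted average: C = (68.00·0.04100 + 3.720·31.70) / 71.72 = 120.7/71.72 = 1.683 mg/L.
Half-life 0.34 d → k = ln 2 / 0.34 = 2.039 d⁻¹.
1.683·exp(−k·t) = 0.36 → t = ln(1.683/0.36)/k = 65360 s = 18.16 h.

18.2 h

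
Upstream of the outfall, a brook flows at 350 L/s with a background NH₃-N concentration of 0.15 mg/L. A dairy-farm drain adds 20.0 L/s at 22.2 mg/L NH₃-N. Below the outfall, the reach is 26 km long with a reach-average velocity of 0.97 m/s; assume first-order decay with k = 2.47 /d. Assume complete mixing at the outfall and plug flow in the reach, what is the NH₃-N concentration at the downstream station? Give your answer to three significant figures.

0.624 mg/L

Mass balance: C = (350.0·0.1500 + 20.00·22.20) / 370.0 = 496.5/370.0 = 1.342 mg/L.
Travel time t = 26·1000 / 0.97 = 26800 s = 7.446 h.
Applying C = C₀e^(−kt): 1.342 × 0.4647 = 0.6236 mg/L.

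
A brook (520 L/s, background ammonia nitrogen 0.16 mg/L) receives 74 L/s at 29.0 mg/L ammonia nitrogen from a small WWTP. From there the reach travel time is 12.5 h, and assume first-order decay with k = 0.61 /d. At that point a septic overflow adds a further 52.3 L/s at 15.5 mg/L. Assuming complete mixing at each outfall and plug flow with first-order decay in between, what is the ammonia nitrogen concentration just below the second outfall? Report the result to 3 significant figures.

Flow-weighted average: C = (520.0·0.1600 + 74.00·29.00) / 594.0 = 2229/594.0 = 3.753 mg/L; combined flow 594.0 L/s.
After decay, C = 3.753 × e^(−kt) = 3.753 × 0.7278 = 2.731 mg/L.
Second outfall: C = (594.0·2.731 + 52.30·15.50)/646.3 = 3.765 mg/L.

3.76 mg/L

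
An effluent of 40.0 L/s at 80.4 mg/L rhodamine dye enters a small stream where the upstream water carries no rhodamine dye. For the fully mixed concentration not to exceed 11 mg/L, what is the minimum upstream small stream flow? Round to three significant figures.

Set C_mix = 11: (Q·0 + 40.00·80.40) / (Q + 40.00) = 11
→ Q = 40.00·(80.40 − 11)/(11 − 0) = 252.4 L/s.

252 L/s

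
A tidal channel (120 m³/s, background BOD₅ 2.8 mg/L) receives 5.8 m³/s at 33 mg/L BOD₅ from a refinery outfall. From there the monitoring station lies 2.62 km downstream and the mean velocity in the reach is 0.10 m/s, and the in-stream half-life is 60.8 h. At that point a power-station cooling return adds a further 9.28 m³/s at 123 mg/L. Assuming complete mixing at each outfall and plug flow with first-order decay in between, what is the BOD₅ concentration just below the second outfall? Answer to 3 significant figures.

Flow-weighted average: C = (120.0·2.800 + 5.800·33.00) / 125.8 = 527.4/125.8 = 4.192 mg/L; combined flow 125.8 m³/s.
Travel time t = 2.62·1000 / 0.10 = 26200 s = 7.278 h.
Half-life 60.8 h → k = ln 2 / 60.8 = 0.01140 h⁻¹ = 0.2736 d⁻¹.
Applying C = C₀e^(−kt): 4.192 × 0.9204 = 3.859 mg/L.
At the second outfall, C = (125.8·3.859 + 9.280·123.0) / (125.8 + 9.280) = 12.04 mg/L.

12.0 mg/L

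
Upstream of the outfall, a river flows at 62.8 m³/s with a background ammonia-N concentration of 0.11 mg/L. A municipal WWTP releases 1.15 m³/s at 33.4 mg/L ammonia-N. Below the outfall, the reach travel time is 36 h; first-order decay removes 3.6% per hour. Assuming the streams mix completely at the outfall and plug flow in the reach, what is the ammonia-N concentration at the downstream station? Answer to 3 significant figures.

After mixing, C = (62.80·0.1100 + 1.150·33.40) / 63.95 = 45.32/63.95 = 0.7086 mg/L.
3.6%/h lost → k = −ln(1 − 0.036) = 0.03666 h⁻¹.
After decay, C = 0.7086 × e^(−kt) = 0.7086 × 0.2672 = 0.1893 mg/L.

0.189 mg/L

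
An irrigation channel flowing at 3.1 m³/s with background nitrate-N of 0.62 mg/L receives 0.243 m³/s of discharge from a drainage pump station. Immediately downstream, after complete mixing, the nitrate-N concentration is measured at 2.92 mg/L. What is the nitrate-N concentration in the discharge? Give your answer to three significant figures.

Mass balance: 3.100·0.6200 + 0.2430·Cₑ = 3.343·2.920
→ Cₑ = (3.343·2.920 − 3.100·0.6200) / 0.2430 = 32.26 mg/L.

32.3 mg/L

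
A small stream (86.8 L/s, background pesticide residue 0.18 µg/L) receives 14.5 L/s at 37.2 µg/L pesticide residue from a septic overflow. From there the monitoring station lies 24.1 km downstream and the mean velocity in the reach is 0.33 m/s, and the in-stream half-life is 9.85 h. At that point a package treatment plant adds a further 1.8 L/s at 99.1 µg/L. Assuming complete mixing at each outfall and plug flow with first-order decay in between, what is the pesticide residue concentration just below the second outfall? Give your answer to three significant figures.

3.02 µg/L

Conservation of mass: C = (86.80·0.1800 + 14.50·37.20) / 101.3 = 555.0/101.3 = 5.479 µg/L; combined flow 101.3 L/s.
Travel time t = 24.1·1000 / 0.33 = 73030 s = 20.29 h.
Half-life 9.85 h → k = ln 2 / 9.85 = 0.07037 h⁻¹ = 1.689 d⁻¹.
First-order decay: C = 5.479·exp(−k·t) = 5.479·0.2399 = 1.314 µg/L.
Second outfall: C = (101.3·1.314 + 1.800·99.10)/103.1 = 3.022 µg/L.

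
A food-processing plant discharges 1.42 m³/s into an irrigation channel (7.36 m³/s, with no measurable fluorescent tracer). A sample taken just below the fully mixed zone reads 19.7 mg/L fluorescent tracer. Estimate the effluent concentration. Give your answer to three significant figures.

122 mg/L

Mass balance: 7.360·0 + 1.420·Cₑ = 8.780·19.70
→ Cₑ = (8.780·19.70 − 7.360·0) / 1.420 = 121.8 mg/L.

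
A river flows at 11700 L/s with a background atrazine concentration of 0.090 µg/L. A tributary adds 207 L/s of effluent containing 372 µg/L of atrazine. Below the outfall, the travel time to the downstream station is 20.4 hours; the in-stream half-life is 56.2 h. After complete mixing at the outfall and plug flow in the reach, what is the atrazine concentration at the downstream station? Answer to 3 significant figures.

5.10 µg/L

Flow-weighted average: C = (11700·0.09000 + 207.0·372.0) / 11910 = 78060/11910 = 6.556 µg/L.
Half-life 56.2 h → k = ln 2 / 56.2 = 0.01233 h⁻¹ = 0.2960 d⁻¹.
Applying C = C₀e^(−kt): 6.556 × 0.7776 = 5.097 µg/L.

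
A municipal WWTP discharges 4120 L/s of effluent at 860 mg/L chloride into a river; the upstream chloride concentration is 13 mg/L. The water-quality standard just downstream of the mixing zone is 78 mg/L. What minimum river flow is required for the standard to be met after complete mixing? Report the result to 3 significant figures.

Set C_mix = 78: (Q·13.00 + 4120·860.0) / (Q + 4120) = 78
→ Q = 4120·(860.0 − 78)/(78 − 13.00) = 49570 L/s.

49600 L/s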